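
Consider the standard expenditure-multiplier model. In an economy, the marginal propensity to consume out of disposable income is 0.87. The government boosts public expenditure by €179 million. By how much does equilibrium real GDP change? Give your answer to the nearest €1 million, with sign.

Spending multiplier = 1/(1 − MPC) = 1/(1 − 0.87) = 1/0.13 ≈ 7.692.
ΔY = k × ΔG = (+€179 million) / 0.13 ≈ +€1,377 million.

+€1,377 million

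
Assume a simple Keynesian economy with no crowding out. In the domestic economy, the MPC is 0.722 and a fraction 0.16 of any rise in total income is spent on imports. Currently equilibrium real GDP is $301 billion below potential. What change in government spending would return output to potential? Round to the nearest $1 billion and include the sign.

+$132 billion

Spending multiplier = 1/(1 − c + m) = 1/(1 − 0.722 + 0.16) = 1/0.438 ≈ 2.283.
Need ΔY = +$301 billion, so ΔG = ΔY/k = (+$301 billion) × 0.438 ≈ +$132 billion.
The government should increase government spending by $132 billion.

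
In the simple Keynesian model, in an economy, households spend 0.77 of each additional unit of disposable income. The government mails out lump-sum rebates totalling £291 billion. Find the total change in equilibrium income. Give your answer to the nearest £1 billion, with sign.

A lump-sum tax change of −£291 billion shifts disposable income by +£291 billion; first-round consumption changes by −c × ΔT = −0.77 × (−£291 billion) = +£224.07 billion.
Expenditure multiplier = 1/(1 − MPC) = 1/(1 − 0.77) = 1/0.23 ≈ 4.348.
The tax multiplier is −c × k ≈ −3.348, so ΔY = k × (−c·ΔT) = (+£224.07 billion) / 0.23 ≈ +£974 billion.

+£974 billion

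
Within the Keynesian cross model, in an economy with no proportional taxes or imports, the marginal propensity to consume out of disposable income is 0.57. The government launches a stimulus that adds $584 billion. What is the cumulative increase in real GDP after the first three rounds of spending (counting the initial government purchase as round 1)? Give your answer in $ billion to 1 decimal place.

Round 1 adds ΔG = $584 billion; each later round is MPC = 0.57 times the previous.
After 3 rounds: 584 + 332.88 + 189.7416 = ΔG·(1 − c^3)/(1 − c) = 584 × (1 − 0.185193)/0.43 ≈ $1,106.6 billion.

$1,106.6 billion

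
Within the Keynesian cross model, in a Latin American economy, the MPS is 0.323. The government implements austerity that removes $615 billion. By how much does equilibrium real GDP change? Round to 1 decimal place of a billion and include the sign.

MPC = 1 − MPS = 1 − 0.323 = 0.677.
Expenditure multiplier = 1/(1 − MPC) = 1/(1 − 0.677) = 1/0.323 ≈ 3.096.
ΔY = k × ΔG = (−$615 billion) / 0.323 ≈ −$1,904 billion.

−$1,904.0 billion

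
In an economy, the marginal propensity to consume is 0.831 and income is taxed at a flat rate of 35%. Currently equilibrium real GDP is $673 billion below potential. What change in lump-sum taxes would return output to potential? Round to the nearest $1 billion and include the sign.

Spending multiplier = 1/(1 − c(1−t)) = 1/(1 − 0.831×0.65) = 1/0.45985 ≈ 2.175.
Tax multiplier = −c·k = −0.831/0.45985 ≈ −1.807. Need ΔY = +$673 billion, so ΔT = ΔY/(−c·k) = −(+$673 billion) × 0.45985 / 0.831 ≈ −$372 billion.
The government should cut lump-sum taxes by $372 billion.

−$372 billion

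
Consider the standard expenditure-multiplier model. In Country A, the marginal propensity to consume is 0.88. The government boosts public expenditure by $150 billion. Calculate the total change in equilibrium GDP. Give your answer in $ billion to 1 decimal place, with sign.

Government-spending multiplier = 1/(1 − MPC) = 1/(1 − 0.88) = 1/0.12 ≈ 8.333.
ΔY = k × ΔG = (+$150 billion) / 0.12 = +$1,250 billion.

+$1,250.0 billion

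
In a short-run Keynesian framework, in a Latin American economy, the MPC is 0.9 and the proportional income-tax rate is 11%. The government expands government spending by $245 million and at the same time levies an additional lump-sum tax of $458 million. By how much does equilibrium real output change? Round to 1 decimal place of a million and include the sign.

Expenditure multiplier = 1/(1 − c(1−t)) = 1/(1 − 0.9×0.89) = 1/0.199 ≈ 5.025.
ΔG contributes k·ΔG = (+$245 million) / 0.199 ≈ +$1,231.2 million.
ΔT of +$458 million changes first-round spending by −c·ΔT = −$412.2 million, contributing k·(−c·ΔT) = (−$412.2 million) / 0.199 ≈ −$2,071.4 million.
Net ΔY = k(ΔG − c·ΔT) = (−$167.2 million) / 0.199 ≈ −$840.2 million.

−$840.2 million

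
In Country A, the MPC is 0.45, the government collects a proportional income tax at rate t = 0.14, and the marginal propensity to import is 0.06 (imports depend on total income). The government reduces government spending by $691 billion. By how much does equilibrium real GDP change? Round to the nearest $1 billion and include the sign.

−$1,027 billion

Government-spending multiplier = 1/(1 − c(1−t) + m) = 1/(1 − 0.45×0.86 + 0.06) = 1/0.673 ≈ 1.486.
ΔY = k × ΔG = (−$691 billion) / 0.673 ≈ −$1,027 billion.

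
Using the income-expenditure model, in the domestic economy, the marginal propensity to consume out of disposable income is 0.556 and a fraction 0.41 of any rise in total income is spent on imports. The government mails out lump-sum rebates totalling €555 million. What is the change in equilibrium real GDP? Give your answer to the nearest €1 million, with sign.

A lump-sum tax change of −€555 million shifts disposable income by +€555 million; first-round consumption changes by −c × ΔT = −0.556 × (−€555 million) = +€308.58 million.
Expenditure multiplier = 1/(1 − c + m) = 1/(1 − 0.556 + 0.41) = 1/0.854 ≈ 1.171.
The tax multiplier is −c × k ≈ −0.651, so ΔY = k × (−c·ΔT) = (+€308.58 million) / 0.854 ≈ +€361 million.

+€361 million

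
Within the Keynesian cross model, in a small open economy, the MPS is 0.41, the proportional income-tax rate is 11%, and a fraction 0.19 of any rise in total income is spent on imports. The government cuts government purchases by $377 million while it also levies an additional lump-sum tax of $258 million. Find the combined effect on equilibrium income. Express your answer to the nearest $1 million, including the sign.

MPC = 1 − MPS = 1 − 0.41 = 0.59.
Expenditure multiplier = 1/(1 − c(1−t) + m) = 1/(1 − 0.59×0.89 + 0.19) = 1/0.6649 ≈ 1.504.
ΔG contributes k·ΔG = (−$377 million) / 0.6649 ≈ −$567 million.
ΔT of +$258 million changes first-round spending by −c·ΔT = −$152.22 million, contributing k·(−c·ΔT) = (−$152.22 million) / 0.6649 ≈ −$228.9 million.
Net ΔY = k(ΔG − c·ΔT) = (−$529.22 million) / 0.6649 ≈ −$796 million.

−$796 million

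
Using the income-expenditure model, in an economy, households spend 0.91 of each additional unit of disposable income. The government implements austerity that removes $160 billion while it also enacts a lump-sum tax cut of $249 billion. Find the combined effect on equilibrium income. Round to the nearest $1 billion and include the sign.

Expenditure multiplier = 1/(1 − MPC) = 1/(1 − 0.91) = 1/0.09 ≈ 11.111.
ΔG contributes k·ΔG = (−$160 billion) / 0.09 ≈ −$1,777.8 billion.
ΔT of −$249 billion changes first-round spending by −c·ΔT = +$226.59 billion, contributing k·(−c·ΔT) = (+$226.59 billion) / 0.09 ≈ +$2,517.7 billion.
Net ΔY = k(ΔG − c·ΔT) = (+$66.59 billion) / 0.09 ≈ +$740 billion.

+$740 billion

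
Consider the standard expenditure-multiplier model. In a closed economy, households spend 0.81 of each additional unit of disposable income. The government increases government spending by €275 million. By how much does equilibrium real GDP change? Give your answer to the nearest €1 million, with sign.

+€1,447 million

Spending multiplier = 1/(1 − MPC) = 1/(1 − 0.81) = 1/0.19 ≈ 5.263.
ΔY = k × ΔG = (+€275 million) / 0.19 ≈ +€1,447 million.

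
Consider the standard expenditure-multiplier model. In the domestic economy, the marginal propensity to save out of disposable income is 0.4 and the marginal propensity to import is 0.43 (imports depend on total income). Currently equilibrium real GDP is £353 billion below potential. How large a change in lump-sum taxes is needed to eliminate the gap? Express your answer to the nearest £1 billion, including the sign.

MPC = 1 − MPS = 1 − 0.4 = 0.6.
Spending multiplier = 1/(1 − c + m) = 1/(1 − 0.6 + 0.43) = 1/0.83 ≈ 1.205.
Tax multiplier = −c·k = −0.6/0.83 ≈ −0.723. Need ΔY = +£353 billion, so ΔT = ΔY/(−c·k) = −(+£353 billion) × 0.83 / 0.6 ≈ −£488 billion.
The government should cut lump-sum taxes by £488 billion.

−£488 billion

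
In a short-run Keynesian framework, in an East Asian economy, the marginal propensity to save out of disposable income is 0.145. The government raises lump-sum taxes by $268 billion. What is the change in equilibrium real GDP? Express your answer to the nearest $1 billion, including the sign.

−$1,580 billion

MPC = 1 − MPS = 1 − 0.145 = 0.855.
A lump-sum tax change of +$268 billion shifts disposable income by −$268 billion; first-round consumption changes by −c × ΔT = −0.855 × (+$268 billion) = −$229.14 billion.
Expenditure multiplier = 1/(1 − MPC) = 1/(1 − 0.855) = 1/0.145 ≈ 6.897.
The tax multiplier is −c × k ≈ −5.897, so ΔY = k × (−c·ΔT) = (−$229.14 billion) / 0.145 ≈ −$1,580 billion.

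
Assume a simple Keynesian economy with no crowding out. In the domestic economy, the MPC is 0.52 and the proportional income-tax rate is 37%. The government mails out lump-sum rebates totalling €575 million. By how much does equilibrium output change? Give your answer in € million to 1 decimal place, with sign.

+€444.7 million

A lump-sum tax change of −€575 million shifts disposable income by +€575 million; first-round consumption changes by −c × ΔT = −0.52 × (−€575 million) = +€299 million.
Expenditure multiplier = 1/(1 − c(1−t)) = 1/(1 − 0.52×0.63) = 1/0.6724 ≈ 1.487.
The tax multiplier is −c × k ≈ −0.773, so ΔY = k × (−c·ΔT) = (+€299 million) / 0.6724 ≈ +€444.7 million.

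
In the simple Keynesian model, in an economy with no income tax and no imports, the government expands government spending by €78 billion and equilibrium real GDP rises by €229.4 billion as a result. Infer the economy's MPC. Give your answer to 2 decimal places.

Implied spending multiplier k = ΔY/ΔG = 229.4/78 ≈ 2.941.
Since k = 1/(1 − MPC), MPC = 1 − 1/k = 1 − ΔG/ΔY = 1 − 78/229.4 ≈ 0.66.

0.66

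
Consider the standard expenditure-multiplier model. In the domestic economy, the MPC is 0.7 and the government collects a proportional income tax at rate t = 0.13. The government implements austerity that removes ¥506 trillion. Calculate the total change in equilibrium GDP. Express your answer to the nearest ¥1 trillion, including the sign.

−¥1,294 trillion

Government-spending multiplier = 1/(1 − c(1−t)) = 1/(1 − 0.7×0.87) = 1/0.391 ≈ 2.558.
ΔY = k × ΔG = (−¥506 trillion) / 0.391 ≈ −¥1,294 trillion.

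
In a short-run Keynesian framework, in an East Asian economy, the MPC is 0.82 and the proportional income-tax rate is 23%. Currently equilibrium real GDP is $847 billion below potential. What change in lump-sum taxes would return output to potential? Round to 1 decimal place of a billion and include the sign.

Spending multiplier = 1/(1 − c(1−t)) = 1/(1 − 0.82×0.77) = 1/0.3686 ≈ 2.713.
Tax multiplier = −c·k = −0.82/0.3686 ≈ −2.225. Need ΔY = +$847 billion, so ΔT = ΔY/(−c·k) = −(+$847 billion) × 0.3686 / 0.82 ≈ −$380.7 billion.
The government should cut lump-sum taxes by $380.7 billion.

−$380.7 billion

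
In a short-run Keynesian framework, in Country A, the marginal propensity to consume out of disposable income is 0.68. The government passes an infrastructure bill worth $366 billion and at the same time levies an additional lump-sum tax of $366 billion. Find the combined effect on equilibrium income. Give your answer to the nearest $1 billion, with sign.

Expenditure multiplier = 1/(1 − MPC) = 1/(1 − 0.68) = 1/0.32 = 3.125.
ΔG contributes k·ΔG = (+$366 billion) / 0.32 ≈ +$1,143.8 billion.
ΔT of +$366 billion changes first-round spending by −c·ΔT = −$248.88 billion, contributing k·(−c·ΔT) = (−$248.88 billion) / 0.32 ≈ −$777.8 billion.
With ΔG = ΔT and no other leakages, the balanced-budget multiplier is 1, so ΔY = ΔG = +$366 billion.

+$366 billion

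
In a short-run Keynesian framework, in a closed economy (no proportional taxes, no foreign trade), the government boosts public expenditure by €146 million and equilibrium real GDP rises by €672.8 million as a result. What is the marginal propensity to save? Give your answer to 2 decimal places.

Implied spending multiplier k = ΔY/ΔG = 672.8/146 ≈ 4.6082.
Since k = 1/(1 − MPC), MPC = 1 − 1/k = 1 − ΔG/ΔY = 1 − 146/672.8 ≈ 0.78.
MPS = 1 − MPC = 0.22.

0.22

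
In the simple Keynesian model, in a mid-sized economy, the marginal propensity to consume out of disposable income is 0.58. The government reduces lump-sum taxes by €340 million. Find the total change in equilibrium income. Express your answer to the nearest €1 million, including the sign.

+€470 million

A lump-sum tax change of −€340 million shifts disposable income by +€340 million; first-round consumption changes by −c × ΔT = −0.58 × (−€340 million) = +€197.2 million.
Expenditure multiplier = 1/(1 − MPC) = 1/(1 − 0.58) = 1/0.42 ≈ 2.381.
The tax multiplier is −c × k ≈ −1.381, so ΔY = k × (−c·ΔT) = (+€197.2 million) / 0.42 ≈ +€470 million.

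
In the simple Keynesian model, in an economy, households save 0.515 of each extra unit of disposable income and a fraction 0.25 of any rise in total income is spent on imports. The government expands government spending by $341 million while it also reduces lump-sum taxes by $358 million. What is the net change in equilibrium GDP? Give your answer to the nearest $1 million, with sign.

+$673 million

MPC = 1 − MPS = 1 − 0.515 = 0.485.
Expenditure multiplier = 1/(1 − c + m) = 1/(1 − 0.485 + 0.25) = 1/0.765 ≈ 1.307.
ΔG contributes k·ΔG = (+$341 million) / 0.765 ≈ +$445.8 million.
ΔT of −$358 million changes first-round spending by −c·ΔT = +$173.63 million, contributing k·(−c·ΔT) = (+$173.63 million) / 0.765 ≈ +$227 million.
Net ΔY = k(ΔG − c·ΔT) = (+$514.63 million) / 0.765 ≈ +$673 million.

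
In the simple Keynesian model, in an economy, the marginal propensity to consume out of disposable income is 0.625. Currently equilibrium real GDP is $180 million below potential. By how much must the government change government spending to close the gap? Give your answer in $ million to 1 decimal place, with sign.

+$67.5 million

Spending multiplier = 1/(1 − MPC) = 1/(1 − 0.625) = 1/0.375 ≈ 2.667.
Need ΔY = +$180 million, so ΔG = ΔY/k = (+$180 million) × 0.375 = +$67.5 million.
The government should increase government spending by $67.5 million.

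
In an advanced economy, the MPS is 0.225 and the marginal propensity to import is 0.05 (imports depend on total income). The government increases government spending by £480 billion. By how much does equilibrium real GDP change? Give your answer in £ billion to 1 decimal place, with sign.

+£1,745.5 billion

MPC = 1 − MPS = 1 − 0.225 = 0.775.
Government-spending multiplier = 1/(1 − c + m) = 1/(1 − 0.775 + 0.05) = 1/0.275 ≈ 3.636.
ΔY = k × ΔG = (+£480 billion) / 0.275 ≈ +£1,745.5 billion.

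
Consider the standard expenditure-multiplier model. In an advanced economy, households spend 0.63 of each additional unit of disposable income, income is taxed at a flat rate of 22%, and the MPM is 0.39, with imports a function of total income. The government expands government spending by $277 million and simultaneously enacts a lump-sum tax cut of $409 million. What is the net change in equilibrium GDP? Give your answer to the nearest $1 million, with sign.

+$595 million

Expenditure multiplier = 1/(1 − c(1−t) + m) = 1/(1 − 0.63×0.78 + 0.39) = 1/0.8986 ≈ 1.113.
ΔG contributes k·ΔG = (+$277 million) / 0.8986 ≈ +$308.3 million.
ΔT of −$409 million changes first-round spending by −c·ΔT = +$257.67 million, contributing k·(−c·ΔT) = (+$257.67 million) / 0.8986 ≈ +$286.7 million.
Net ΔY = k(ΔG − c·ΔT) = (+$534.67 million) / 0.8986 ≈ +$595 million.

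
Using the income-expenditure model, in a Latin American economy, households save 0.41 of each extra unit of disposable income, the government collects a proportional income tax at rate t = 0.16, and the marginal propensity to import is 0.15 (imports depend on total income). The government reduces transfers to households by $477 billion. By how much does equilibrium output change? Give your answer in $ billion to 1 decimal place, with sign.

MPC = 1 − MPS = 1 − 0.41 = 0.59.
The transfer change shifts disposable income by −$477 billion, so first-round consumption changes by c·ΔTR = 0.59 × (−$477 billion) = −$281.43 billion.
Expenditure multiplier = 1/(1 − c(1−t) + m) = 1/(1 − 0.59×0.84 + 0.15) = 1/0.6544 ≈ 1.528.
The transfer multiplier is c × k ≈ 0.902, so ΔY = k × (c·ΔTR) = (−$281.43 billion) / 0.6544 ≈ −$430.1 billion.

−$430.1 billion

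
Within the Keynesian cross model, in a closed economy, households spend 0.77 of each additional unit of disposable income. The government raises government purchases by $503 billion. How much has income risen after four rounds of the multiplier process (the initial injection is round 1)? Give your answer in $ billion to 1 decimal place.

Round 1 adds ΔG = $503 billion; each later round is MPC = 0.77 times the previous.
After 4 rounds: 503 + 387.31 + 298.2287 + 229.636099 = ΔG·(1 − c^4)/(1 − c) = 503 × (1 − 0.35153041)/0.23 ≈ $1,418.2 billion.

$1,418.2 billion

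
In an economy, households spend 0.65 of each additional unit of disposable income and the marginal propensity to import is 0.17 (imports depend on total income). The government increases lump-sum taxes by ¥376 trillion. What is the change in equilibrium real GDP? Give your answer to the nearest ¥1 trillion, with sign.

A lump-sum tax change of +¥376 trillion shifts disposable income by −¥376 trillion; first-round consumption changes by −c × ΔT = −0.65 × (+¥376 trillion) = −¥244.4 trillion.
Expenditure multiplier = 1/(1 − c + m) = 1/(1 − 0.65 + 0.17) = 1/0.52 ≈ 1.923.
The tax multiplier is −c × k = −1.25, so ΔY = k × (−c·ΔT) = (−¥244.4 trillion) / 0.52 = −¥470 trillion.

−¥470 trillion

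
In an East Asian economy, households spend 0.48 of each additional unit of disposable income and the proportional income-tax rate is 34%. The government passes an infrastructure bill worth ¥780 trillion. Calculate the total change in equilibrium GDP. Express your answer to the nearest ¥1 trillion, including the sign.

Government-spending multiplier = 1/(1 − c(1−t)) = 1/(1 − 0.48×0.66) = 1/0.6832 ≈ 1.464.
ΔY = k × ΔG = (+¥780 trillion) / 0.6832 ≈ +¥1,142 trillion.

+¥1,142 trillion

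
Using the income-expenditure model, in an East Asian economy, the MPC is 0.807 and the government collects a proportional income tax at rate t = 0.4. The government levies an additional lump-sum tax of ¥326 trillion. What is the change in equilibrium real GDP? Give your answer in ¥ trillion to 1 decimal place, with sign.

A lump-sum tax change of +¥326 trillion shifts disposable income by −¥326 trillion; first-round consumption changes by −c × ΔT = −0.807 × (+¥326 trillion) = −¥263.082 trillion.
Expenditure multiplier = 1/(1 − c(1−t)) = 1/(1 − 0.807×0.6) = 1/0.5158 ≈ 1.939.
The tax multiplier is −c × k ≈ −1.565, so ΔY = k × (−c·ΔT) = (−¥263.082 trillion) / 0.5158 ≈ −¥510 trillion.

−¥510.0 trillion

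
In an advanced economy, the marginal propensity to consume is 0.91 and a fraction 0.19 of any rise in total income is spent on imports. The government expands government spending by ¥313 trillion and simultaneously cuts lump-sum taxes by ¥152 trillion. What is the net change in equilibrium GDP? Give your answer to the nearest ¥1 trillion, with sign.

Expenditure multiplier = 1/(1 − c + m) = 1/(1 − 0.91 + 0.19) = 1/0.28 ≈ 3.571.
ΔG contributes k·ΔG = (+¥313 trillion) / 0.28 ≈ +¥1,117.9 trillion.
ΔT of −¥152 trillion changes first-round spending by −c·ΔT = +¥138.32 trillion, contributing k·(−c·ΔT) = (+¥138.32 trillion) / 0.28 = +¥494 trillion.
Net ΔY = k(ΔG − c·ΔT) = (+¥451.32 trillion) / 0.28 ≈ +¥1,612 trillion.

+¥1,612 trillion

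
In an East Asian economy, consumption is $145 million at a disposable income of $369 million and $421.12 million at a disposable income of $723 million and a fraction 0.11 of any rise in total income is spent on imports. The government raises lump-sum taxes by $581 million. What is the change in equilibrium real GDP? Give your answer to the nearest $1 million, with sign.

MPC = ΔC/ΔYd = (421.12 − 145)/(723 − 369) = 276.12/354 = 0.78.
A lump-sum tax change of +$581 million shifts disposable income by −$581 million; first-round consumption changes by −c × ΔT = −0.78 × (+$581 million) = −$453.18 million.
Expenditure multiplier = 1/(1 − c + m) = 1/(1 − 0.78 + 0.11) = 1/0.33 ≈ 3.03.
The tax multiplier is −c × k ≈ −2.364, so ΔY = k × (−c·ΔT) = (−$453.18 million) / 0.33 ≈ −$1,373 million.

−$1,373 million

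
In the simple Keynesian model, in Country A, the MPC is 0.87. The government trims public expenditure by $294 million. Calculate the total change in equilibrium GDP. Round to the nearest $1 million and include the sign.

Expenditure multiplier = 1/(1 − MPC) = 1/(1 − 0.87) = 1/0.13 ≈ 7.692.
ΔY = k × ΔG = (−$294 million) / 0.13 ≈ −$2,262 million.

−$2,262 million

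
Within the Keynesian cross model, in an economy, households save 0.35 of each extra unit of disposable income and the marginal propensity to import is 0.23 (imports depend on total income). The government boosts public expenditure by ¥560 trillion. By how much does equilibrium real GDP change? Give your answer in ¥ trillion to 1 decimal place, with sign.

+¥965.5 trillion

MPC = 1 − MPS = 1 − 0.35 = 0.65.
Expenditure multiplier = 1/(1 − c + m) = 1/(1 − 0.65 + 0.23) = 1/0.58 ≈ 1.724.
ΔY = k × ΔG = (+¥560 trillion) / 0.58 ≈ +¥965.5 trillion.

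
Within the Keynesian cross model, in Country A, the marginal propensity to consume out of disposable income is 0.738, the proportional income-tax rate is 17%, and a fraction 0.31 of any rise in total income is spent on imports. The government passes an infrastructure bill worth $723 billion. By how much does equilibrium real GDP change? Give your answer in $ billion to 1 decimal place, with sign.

Expenditure multiplier = 1/(1 − c(1−t) + m) = 1/(1 − 0.738×0.83 + 0.31) = 1/0.69746 ≈ 1.434.
ΔY = k × ΔG = (+$723 billion) / 0.69746 ≈ +$1,036.6 billion.

+$1,036.6 billion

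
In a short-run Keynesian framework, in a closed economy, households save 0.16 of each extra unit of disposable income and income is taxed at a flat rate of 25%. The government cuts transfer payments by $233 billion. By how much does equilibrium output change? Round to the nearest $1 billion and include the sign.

−$529 billion

MPC = 1 − MPS = 1 − 0.16 = 0.84.
The transfer change shifts disposable income by −$233 billion, so first-round consumption changes by c·ΔTR = 0.84 × (−$233 billion) = −$195.72 billion.
Expenditure multiplier = 1/(1 − c(1−t)) = 1/(1 − 0.84×0.75) = 1/0.37 ≈ 2.703.
The transfer multiplier is c × k ≈ 2.27, so ΔY = k × (c·ΔTR) = (−$195.72 billion) / 0.37 ≈ −$529 billion.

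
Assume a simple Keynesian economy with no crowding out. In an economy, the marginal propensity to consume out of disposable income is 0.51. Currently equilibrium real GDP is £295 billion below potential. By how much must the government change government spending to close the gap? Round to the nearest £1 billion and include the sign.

Spending multiplier = 1/(1 − MPC) = 1/(1 − 0.51) = 1/0.49 ≈ 2.041.
Need ΔY = +£295 billion, so ΔG = ΔY/k = (+£295 billion) × 0.49 ≈ +£145 billion.
The government should increase government spending by £145 billion.

+£145 billion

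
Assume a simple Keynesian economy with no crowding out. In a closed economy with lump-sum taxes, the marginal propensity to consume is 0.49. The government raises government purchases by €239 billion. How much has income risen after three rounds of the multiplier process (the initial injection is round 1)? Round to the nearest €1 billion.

€413 billion

Round 1 adds ΔG = €239 billion; each later round is MPC = 0.49 times the previous.
After 3 rounds: 239 + 117.11 + 57.3839 = ΔG·(1 − c^3)/(1 − c) = 239 × (1 − 0.117649)/0.51 ≈ €413 billion.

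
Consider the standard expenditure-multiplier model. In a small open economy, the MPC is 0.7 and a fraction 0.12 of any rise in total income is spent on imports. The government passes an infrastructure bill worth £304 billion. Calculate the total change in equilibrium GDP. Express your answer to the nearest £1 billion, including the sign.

Expenditure multiplier = 1/(1 − c + m) = 1/(1 − 0.7 + 0.12) = 1/0.42 ≈ 2.381.
ΔY = k × ΔG = (+£304 billion) / 0.42 ≈ +£724 billion.

+£724 billion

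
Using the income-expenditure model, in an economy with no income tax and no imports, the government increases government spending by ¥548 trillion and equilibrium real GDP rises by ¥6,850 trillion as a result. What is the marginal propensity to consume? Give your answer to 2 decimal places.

0.92

Implied spending multiplier k = ΔY/ΔG = 6,850/548 = 12.5.
Since k = 1/(1 − MPC), MPC = 1 − 1/k = 1 − ΔG/ΔY = 1 − 548/6,850 = 0.92.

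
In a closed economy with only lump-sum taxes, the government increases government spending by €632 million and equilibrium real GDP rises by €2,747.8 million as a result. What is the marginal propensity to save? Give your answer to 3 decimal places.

0.230

Implied spending multiplier k = ΔY/ΔG = 2,747.8/632 ≈ 4.3478.
Since k = 1/(1 − MPC), MPC = 1 − 1/k = 1 − ΔG/ΔY = 1 − 632/2,747.8 ≈ 0.770.
MPS = 1 − MPC = 0.230.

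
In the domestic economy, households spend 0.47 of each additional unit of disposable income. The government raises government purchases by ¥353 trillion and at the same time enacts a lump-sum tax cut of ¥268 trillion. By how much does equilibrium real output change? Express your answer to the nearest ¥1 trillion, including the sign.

Expenditure multiplier = 1/(1 − MPC) = 1/(1 − 0.47) = 1/0.53 ≈ 1.887.
ΔG contributes k·ΔG = (+¥353 trillion) / 0.53 ≈ +¥666 trillion.
ΔT of −¥268 trillion changes first-round spending by −c·ΔT = +¥125.96 trillion, contributing k·(−c·ΔT) = (+¥125.96 trillion) / 0.53 ≈ +¥237.7 trillion.
Net ΔY = k(ΔG − c·ΔT) = (+¥478.96 trillion) / 0.53 ≈ +¥904 trillion.

+¥904 trillion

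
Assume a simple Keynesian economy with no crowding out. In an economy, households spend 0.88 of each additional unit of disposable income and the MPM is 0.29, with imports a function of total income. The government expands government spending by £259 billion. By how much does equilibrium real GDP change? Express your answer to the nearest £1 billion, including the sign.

+£632 billion

Expenditure multiplier = 1/(1 − c + m) = 1/(1 − 0.88 + 0.29) = 1/0.41 ≈ 2.439.
ΔY = k × ΔG = (+£259 billion) / 0.41 ≈ +£632 billion.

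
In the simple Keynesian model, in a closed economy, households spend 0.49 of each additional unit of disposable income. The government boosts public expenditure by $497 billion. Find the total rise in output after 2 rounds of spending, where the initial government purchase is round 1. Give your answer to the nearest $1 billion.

$741 billion

Round 1 adds ΔG = $497 billion; each later round is MPC = 0.49 times the previous.
After 2 rounds: 497 + 243.53 = ΔG·(1 − c^2)/(1 − c) = 497 × (1 − 0.2401)/0.51 ≈ $741 billion.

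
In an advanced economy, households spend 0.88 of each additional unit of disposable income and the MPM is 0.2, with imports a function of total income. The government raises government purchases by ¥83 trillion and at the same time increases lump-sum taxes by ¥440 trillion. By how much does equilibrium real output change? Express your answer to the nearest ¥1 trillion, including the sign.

Expenditure multiplier = 1/(1 − c + m) = 1/(1 − 0.88 + 0.2) = 1/0.32 = 3.125.
ΔG contributes k·ΔG = (+¥83 trillion) / 0.32 ≈ +¥259.4 trillion.
ΔT of +¥440 trillion changes first-round spending by −c·ΔT = −¥387.2 trillion, contributing k·(−c·ΔT) = (−¥387.2 trillion) / 0.32 = −¥1,210 trillion.
Net ΔY = k(ΔG − c·ΔT) = (−¥304.2 trillion) / 0.32 ≈ −¥951 trillion.

−¥951 trillion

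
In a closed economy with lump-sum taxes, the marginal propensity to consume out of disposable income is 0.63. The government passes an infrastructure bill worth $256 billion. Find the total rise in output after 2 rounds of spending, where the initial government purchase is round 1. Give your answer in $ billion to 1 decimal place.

$417.3 billion

Round 1 adds ΔG = $256 billion; each later round is MPC = 0.63 times the previous.
After 2 rounds: 256 + 161.28 = ΔG·(1 − c^2)/(1 − c) = 256 × (1 − 0.3969)/0.37 ≈ $417.3 billion.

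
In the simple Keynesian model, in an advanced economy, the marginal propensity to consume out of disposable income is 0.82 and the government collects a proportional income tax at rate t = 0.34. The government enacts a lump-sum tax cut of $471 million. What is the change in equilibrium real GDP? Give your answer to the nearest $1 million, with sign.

A lump-sum tax change of −$471 million shifts disposable income by +$471 million; first-round consumption changes by −c × ΔT = −0.82 × (−$471 million) = +$386.22 million.
Expenditure multiplier = 1/(1 − c(1−t)) = 1/(1 − 0.82×0.66) = 1/0.4588 ≈ 2.18.
The tax multiplier is −c × k ≈ −1.787, so ΔY = k × (−c·ΔT) = (+$386.22 million) / 0.4588 ≈ +$842 million.

+$842 million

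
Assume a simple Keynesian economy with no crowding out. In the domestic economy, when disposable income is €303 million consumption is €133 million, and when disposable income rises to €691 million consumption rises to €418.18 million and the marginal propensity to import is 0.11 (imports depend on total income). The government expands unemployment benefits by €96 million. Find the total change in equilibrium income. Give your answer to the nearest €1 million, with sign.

MPC = ΔC/ΔYd = (418.18 − 133)/(691 − 303) = 285.18/388 = 0.735.
The transfer change shifts disposable income by +€96 million, so first-round consumption changes by c·ΔTR = 0.735 × (+€96 million) = +€70.56 million.
Expenditure multiplier = 1/(1 − c + m) = 1/(1 − 0.735 + 0.11) = 1/0.375 ≈ 2.667.
The transfer multiplier is c × k = 1.96, so ΔY = k × (c·ΔTR) = (+€70.56 million) / 0.375 ≈ +€188 million.

+€188 million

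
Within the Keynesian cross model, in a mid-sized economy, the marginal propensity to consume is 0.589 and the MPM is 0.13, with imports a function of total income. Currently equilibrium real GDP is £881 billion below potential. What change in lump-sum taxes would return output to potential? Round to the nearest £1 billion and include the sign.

−£809 billion

Spending multiplier = 1/(1 − c + m) = 1/(1 − 0.589 + 0.13) = 1/0.541 ≈ 1.848.
Tax multiplier = −c·k = −0.589/0.541 ≈ −1.089. Need ΔY = +£881 billion, so ΔT = ΔY/(−c·k) = −(+£881 billion) × 0.541 / 0.589 ≈ −£809 billion.
The government should cut lump-sum taxes by £809 billion.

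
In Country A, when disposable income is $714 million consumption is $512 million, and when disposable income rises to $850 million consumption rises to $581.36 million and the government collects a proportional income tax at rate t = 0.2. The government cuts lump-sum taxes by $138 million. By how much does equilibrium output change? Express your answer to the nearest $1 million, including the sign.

MPC = ΔC/ΔYd = (581.36 − 512)/(850 − 714) = 69.36/136 = 0.51.
A lump-sum tax change of −$138 million shifts disposable income by +$138 million; first-round consumption changes by −c × ΔT = −0.51 × (−$138 million) = +$70.38 million.
Expenditure multiplier = 1/(1 − c(1−t)) = 1/(1 − 0.51×0.8) = 1/0.592 ≈ 1.689.
The tax multiplier is −c × k ≈ −0.861, so ΔY = k × (−c·ΔT) = (+$70.38 million) / 0.592 ≈ +$119 million.

+$119 million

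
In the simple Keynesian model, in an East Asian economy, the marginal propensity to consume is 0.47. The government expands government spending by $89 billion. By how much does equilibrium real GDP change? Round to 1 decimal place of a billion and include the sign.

Spending multiplier = 1/(1 − MPC) = 1/(1 − 0.47) = 1/0.53 ≈ 1.887.
ΔY = k × ΔG = (+$89 billion) / 0.53 ≈ +$167.9 billion.

+$167.9 billion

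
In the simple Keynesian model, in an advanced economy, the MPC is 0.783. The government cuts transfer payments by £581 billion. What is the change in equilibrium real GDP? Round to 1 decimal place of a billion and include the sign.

−£2,096.4 billion

The transfer change shifts disposable income by −£581 billion, so first-round consumption changes by c·ΔTR = 0.783 × (−£581 billion) = −£454.923 billion.
Expenditure multiplier = 1/(1 − MPC) = 1/(1 − 0.783) = 1/0.217 ≈ 4.608.
The transfer multiplier is c × k ≈ 3.608, so ΔY = k × (c·ΔTR) = (−£454.923 billion) / 0.217 ≈ −£2,096.4 billion.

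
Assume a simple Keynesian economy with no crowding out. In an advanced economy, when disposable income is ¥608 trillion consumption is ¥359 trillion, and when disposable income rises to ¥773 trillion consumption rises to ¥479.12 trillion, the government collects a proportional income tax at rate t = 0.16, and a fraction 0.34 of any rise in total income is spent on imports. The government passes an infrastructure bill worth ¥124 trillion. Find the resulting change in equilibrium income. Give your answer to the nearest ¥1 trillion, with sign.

MPC = ΔC/ΔYd = (479.12 − 359)/(773 − 608) = 120.12/165 = 0.728.
Expenditure multiplier = 1/(1 − c(1−t) + m) = 1/(1 − 0.728×0.84 + 0.34) = 1/0.72848 ≈ 1.373.
ΔY = k × ΔG = (+¥124 trillion) / 0.72848 ≈ +¥170 trillion.

+¥170 trillion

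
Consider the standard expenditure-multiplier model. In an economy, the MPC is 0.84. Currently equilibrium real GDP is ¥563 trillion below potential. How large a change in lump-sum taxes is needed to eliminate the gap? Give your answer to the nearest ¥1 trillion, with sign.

−¥107 trillion

Spending multiplier = 1/(1 − MPC) = 1/(1 − 0.84) = 1/0.16 = 6.25.
Tax multiplier = −c·k = −0.84/0.16 = −5.25. Need ΔY = +¥563 trillion, so ΔT = ΔY/(−c·k) = −(+¥563 trillion) × 0.16 / 0.84 ≈ −¥107 trillion.
The government should cut lump-sum taxes by ¥107 trillion.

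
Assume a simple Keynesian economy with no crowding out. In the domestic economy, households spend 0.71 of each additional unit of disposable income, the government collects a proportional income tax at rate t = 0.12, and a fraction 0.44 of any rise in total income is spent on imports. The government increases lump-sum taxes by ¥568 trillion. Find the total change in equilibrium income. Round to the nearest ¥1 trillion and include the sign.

−¥495 trillion

A lump-sum tax change of +¥568 trillion shifts disposable income by −¥568 trillion; first-round consumption changes by −c × ΔT = −0.71 × (+¥568 trillion) = −¥403.28 trillion.
Expenditure multiplier = 1/(1 − c(1−t) + m) = 1/(1 − 0.71×0.88 + 0.44) = 1/0.8152 ≈ 1.227.
The tax multiplier is −c × k ≈ −0.871, so ΔY = k × (−c·ΔT) = (−¥403.28 trillion) / 0.8152 ≈ −¥495 trillion.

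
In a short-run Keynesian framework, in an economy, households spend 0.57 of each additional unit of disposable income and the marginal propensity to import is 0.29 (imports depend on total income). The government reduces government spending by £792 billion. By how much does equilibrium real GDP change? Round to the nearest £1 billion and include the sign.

−£1,100 billion

Expenditure multiplier = 1/(1 − c + m) = 1/(1 − 0.57 + 0.29) = 1/0.72 ≈ 1.389.
ΔY = k × ΔG = (−£792 billion) / 0.72 = −£1,100 billion.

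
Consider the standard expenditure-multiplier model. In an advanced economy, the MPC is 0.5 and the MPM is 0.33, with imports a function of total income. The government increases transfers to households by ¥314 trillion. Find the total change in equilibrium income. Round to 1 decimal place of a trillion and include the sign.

+¥189.2 trillion

The transfer change shifts disposable income by +¥314 trillion, so first-round consumption changes by c·ΔTR = 0.5 × (+¥314 trillion) = +¥157 trillion.
Expenditure multiplier = 1/(1 − c + m) = 1/(1 − 0.5 + 0.33) = 1/0.83 ≈ 1.205.
The transfer multiplier is c × k ≈ 0.602, so ΔY = k × (c·ΔTR) = (+¥157 trillion) / 0.83 ≈ +¥189.2 trillion.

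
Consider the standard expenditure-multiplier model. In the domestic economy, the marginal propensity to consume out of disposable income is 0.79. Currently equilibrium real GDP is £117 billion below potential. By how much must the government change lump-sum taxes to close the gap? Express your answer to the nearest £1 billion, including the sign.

Spending multiplier = 1/(1 − MPC) = 1/(1 − 0.79) = 1/0.21 ≈ 4.762.
Tax multiplier = −c·k = −0.79/0.21 ≈ −3.762. Need ΔY = +£117 billion, so ΔT = ΔY/(−c·k) = −(+£117 billion) × 0.21 / 0.79 ≈ −£31 billion.
The government should cut lump-sum taxes by £31 billion.

−£31 billion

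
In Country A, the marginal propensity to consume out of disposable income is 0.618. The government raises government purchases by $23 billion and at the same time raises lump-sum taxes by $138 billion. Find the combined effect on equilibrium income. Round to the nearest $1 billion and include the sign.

Expenditure multiplier = 1/(1 − MPC) = 1/(1 − 0.618) = 1/0.382 ≈ 2.618.
ΔG contributes k·ΔG = (+$23 billion) / 0.382 ≈ +$60.2 billion.
ΔT of +$138 billion changes first-round spending by −c·ΔT = −$85.284 billion, contributing k·(−c·ΔT) = (−$85.284 billion) / 0.382 ≈ −$223.3 billion.
Net ΔY = k(ΔG − c·ΔT) = (−$62.284 billion) / 0.382 ≈ −$163 billion.

−$163 billion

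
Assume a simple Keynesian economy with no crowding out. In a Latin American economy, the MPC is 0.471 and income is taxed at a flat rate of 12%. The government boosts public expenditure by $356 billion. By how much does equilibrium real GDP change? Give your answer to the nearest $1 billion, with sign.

+$608 billion

Government-spending multiplier = 1/(1 − c(1−t)) = 1/(1 − 0.471×0.88) = 1/0.58552 ≈ 1.708.
ΔY = k × ΔG = (+$356 billion) / 0.58552 ≈ +$608 billion.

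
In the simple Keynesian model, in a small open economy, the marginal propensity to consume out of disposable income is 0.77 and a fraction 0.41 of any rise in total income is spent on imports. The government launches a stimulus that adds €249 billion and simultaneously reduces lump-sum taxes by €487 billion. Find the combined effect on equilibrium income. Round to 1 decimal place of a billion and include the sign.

+€975.0 billion

Expenditure multiplier = 1/(1 − c + m) = 1/(1 − 0.77 + 0.41) = 1/0.64 ≈ 1.563.
ΔG contributes k·ΔG = (+€249 billion) / 0.64 ≈ +€389.1 billion.
ΔT of −€487 billion changes first-round spending by −c·ΔT = +€374.99 billion, contributing k·(−c·ΔT) = (+€374.99 billion) / 0.64 ≈ +€585.9 billion.
Net ΔY = k(ΔG − c·ΔT) = (+€623.99 billion) / 0.64 ≈ +€975 billion.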